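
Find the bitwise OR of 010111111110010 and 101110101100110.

OR: 1 when either bit is 1
  010111111110010
| 101110101100110
-----------------
  111111111110110
Decimal: 12274 | 23910 = 32758



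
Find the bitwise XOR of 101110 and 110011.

XOR: 1 when bits differ
  101110
^ 110011
--------
  011101
Decimal: 46 ^ 51 = 29



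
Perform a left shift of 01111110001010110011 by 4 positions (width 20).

Original: 01111110001010110011 (decimal 516787)
Shift left by 4 positions
Append 4 zeros on the right and drop the 4 high bits that overflow the 20-bit width
Result: 11100010101100110000 (decimal 928560)
Equivalent: 516787 << 4 = 516787 × 2^4 = 8268592, truncated to 20 bits = 928560



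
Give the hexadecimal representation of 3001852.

Using repeated division by 16 (digits 10–15 are A–F):
3001852 ÷ 16 = 187615 remainder 12 (C)
187615 ÷ 16 = 11725 remainder 15 (F)
11725 ÷ 16 = 732 remainder 13 (D)
732 ÷ 16 = 45 remainder 12 (C)
45 ÷ 16 = 2 remainder 13 (D)
2 ÷ 16 = 0 remainder 2
Reading remainders bottom to top: 2DCDFC



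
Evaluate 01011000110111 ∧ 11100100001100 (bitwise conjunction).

AND: 1 only when both bits are 1
  01011000110111
& 11100100001100
----------------
  01000000000100
Decimal: 5687 & 14604 = 4100



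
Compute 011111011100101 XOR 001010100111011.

XOR: 1 when bits differ
  011111011100101
^ 001010100111011
-----------------
  010101111011110
Decimal: 16101 ^ 5435 = 11230



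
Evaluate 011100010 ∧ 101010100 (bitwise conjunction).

AND: 1 only when both bits are 1
  011100010
& 101010100
-----------
  001000000
Decimal: 226 & 340 = 64



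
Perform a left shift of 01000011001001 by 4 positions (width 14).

Original: 01000011001001 (decimal 4297)
Shift left by 4 positions
Append 4 zeros on the right and drop the 4 high bits that overflow the 14-bit width
Result: 00110010010000 (decimal 3216)
Equivalent: 4297 << 4 = 4297 × 2^4 = 68752, truncated to 14 bits = 3216



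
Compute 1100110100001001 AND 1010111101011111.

AND: 1 only when both bits are 1
  1100110100001001
& 1010111101011111
------------------
  1000110100001001
Decimal: 52489 & 44895 = 36105



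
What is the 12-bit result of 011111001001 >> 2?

Original: 011111001001 (decimal 1993)
Shift right by 2 positions
Drop the 2 low bits; fill with zeros on the left
Result: 000111110010 (decimal 498)
Equivalent: 1993 >> 2 = 1993 ÷ 2^2 = 498



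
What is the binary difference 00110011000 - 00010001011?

Method 1 - Direct subtraction (column by column from the right: bit − bit − borrow-in; if negative, add 2 and borrow 1 from the next column):
borrow: 00000011110
        00110011000
-       00010001011
-------------------
        00100001101

Method 2 - Add two's complement:
Two's complement of 00010001011: invert → 11101110100, add 1 → 11101110101
  00110011000
+ 11101110101
-------------
 100100001101  (end carry out of the top bit = 1)
Discarding the end carry: 00100001101
Decimal check:
  00110011000 = 256 + 128 + 16 + 8 = 408
  00010001011 = 128 + 8 + 2 + 1 = 139
  408 - 139 = 269, and 00100001101 = 256 + 8 + 4 + 1 = 269 ✓



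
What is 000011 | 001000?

OR: 1 when either bit is 1
  000011
| 001000
--------
  001011
Decimal: 3 | 8 = 11



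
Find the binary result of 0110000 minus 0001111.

Method 1 - Direct subtraction (column by column from the right: bit − bit − borrow-in; if negative, add 2 and borrow 1 from the next column):
borrow: 0011110
        0110000
-       0001111
---------------
        0100001

Method 2 - Add two's complement:
Two's complement of 0001111: invert → 1110000, add 1 → 1110001
  0110000
+ 1110001
---------
 10100001  (end carry out of the top bit = 1)
Discarding the end carry: 0100001
Decimal check:
  0110000 = 32 + 16 = 48
  0001111 = 8 + 4 + 2 + 1 = 15
  48 - 15 = 33, and 0100001 = 32 + 1 = 33 ✓



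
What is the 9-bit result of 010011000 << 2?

Original: 010011000 (decimal 152)
Shift left by 2 positions
Append 2 zeros on the right and drop the 2 high bits that overflow the 9-bit width
Result: 001100000 (decimal 96)
Equivalent: 152 << 2 = 152 × 2^2 = 608, truncated to 9 bits = 96



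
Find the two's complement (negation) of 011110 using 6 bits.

Original: 011110
Step 1 - Invert all bits: 100001
Step 2 - Add 1: 100010
Verification: 011110 + 100010 = 1000000; discarding the end carry (carry out of the top bit) leaves the 6-bit value 000000, as required for x + (-x)



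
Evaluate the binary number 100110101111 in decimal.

Sum of powers of 2 for each 1-bit:
2^0 + 2^1 + 2^2 + 2^3 + 2^5 + 2^7 + 2^8 + 2^11
= 1 + 2 + 4 + 8 + 32 + 128 + 256 + 2048
= 2479



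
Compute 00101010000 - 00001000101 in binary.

Method 1 - Direct subtraction (column by column from the right: bit − bit − borrow-in; if negative, add 2 and borrow 1 from the next column):
borrow: 00000011110
        00101010000
-       00001000101
-------------------
        00100001011

Method 2 - Add two's complement:
Two's complement of 00001000101: invert → 11110111010, add 1 → 11110111011
  00101010000
+ 11110111011
-------------
 100100001011  (end carry out of the top bit = 1)
Discarding the end carry: 00100001011
Decimal check:
  00101010000 = 256 + 64 + 16 = 336
  00001000101 = 64 + 4 + 1 = 69
  336 - 69 = 267, and 00100001011 = 256 + 8 + 2 + 1 = 267 ✓



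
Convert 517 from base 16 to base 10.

Expand by place value (powers of 16):
517 = 5 × 16^2 + 1 × 16^1 + 7 × 16^0
= 5 × 256 + 1 × 16 + 7 × 1
= 1280 + 16 + 7
= 1303



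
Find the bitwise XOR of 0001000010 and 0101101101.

XOR: 1 when bits differ
  0001000010
^ 0101101101
------------
  0100101111
Decimal: 66 ^ 365 = 303



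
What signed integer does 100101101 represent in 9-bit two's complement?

Binary: 100101101
Sign bit: 1 (negative)
Invert: 011010010
Add 1:  011010011
Magnitude: 011010011 = 128 + 64 + 16 + 2 + 1 = 211
Value: -211



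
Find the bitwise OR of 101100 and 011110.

OR: 1 when either bit is 1
  101100
| 011110
--------
  111110
Decimal: 44 | 30 = 62



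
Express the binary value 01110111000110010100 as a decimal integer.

Sum of powers of 2 for each 1-bit:
2^2 + 2^4 + 2^7 + 2^8 + 2^12 + 2^13 + 2^14 + 2^16 + 2^17 + 2^18
= 4 + 16 + 128 + 256 + 4096 + 8192 + 16384 + 65536 + 131072 + 262144
= 487828



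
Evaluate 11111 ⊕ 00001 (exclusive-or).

XOR: 1 when bits differ
  11111
^ 00001
-------
  11110
Decimal: 31 ^ 1 = 30



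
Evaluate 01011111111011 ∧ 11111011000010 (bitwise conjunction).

AND: 1 only when both bits are 1
  01011111111011
& 11111011000010
----------------
  01011011000010
Decimal: 6139 & 16066 = 5826



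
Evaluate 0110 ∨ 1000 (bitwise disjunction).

OR: 1 when either bit is 1
  0110
| 1000
------
  1110
Decimal: 6 | 8 = 14



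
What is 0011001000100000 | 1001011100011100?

OR: 1 when either bit is 1
  0011001000100000
| 1001011100011100
------------------
  1011011100111100
Decimal: 12832 | 38684 = 46908



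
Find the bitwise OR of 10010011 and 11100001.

OR: 1 when either bit is 1
  10010011
| 11100001
----------
  11110011
Decimal: 147 | 225 = 243



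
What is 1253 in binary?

Using repeated division by 2:
1253 ÷ 2 = 626 remainder 1
626 ÷ 2 = 313 remainder 0
313 ÷ 2 = 156 remainder 1
156 ÷ 2 = 78 remainder 0
78 ÷ 2 = 39 remainder 0
39 ÷ 2 = 19 remainder 1
19 ÷ 2 = 9 remainder 1
9 ÷ 2 = 4 remainder 1
4 ÷ 2 = 2 remainder 0
2 ÷ 2 = 1 remainder 0
1 ÷ 2 = 0 remainder 1
Reading remainders bottom to top: 10011100101



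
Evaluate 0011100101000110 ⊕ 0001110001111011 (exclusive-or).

XOR: 1 when bits differ
  0011100101000110
^ 0001110001111011
------------------
  0010010100111101
Decimal: 14662 ^ 7291 = 9533



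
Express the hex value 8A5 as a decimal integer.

Expand by place value (powers of 16):
Digit values: A = 10
8A5 = 8 × 16^2 + 10 × 16^1 + 5 × 16^0
= 8 × 256 + 10 × 16 + 5 × 1
= 2048 + 160 + 5
= 2213



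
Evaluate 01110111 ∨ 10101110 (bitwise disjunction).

OR: 1 when either bit is 1
  01110111
| 10101110
----------
  11111111
Decimal: 119 | 174 = 255



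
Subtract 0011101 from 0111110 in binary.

Method 1 - Direct subtraction (column by column from the right: bit − bit − borrow-in; if negative, add 2 and borrow 1 from the next column):
borrow: 0000010
        0111110
-       0011101
---------------
        0100001

Method 2 - Add two's complement:
Two's complement of 0011101: invert → 1100010, add 1 → 1100011
  0111110
+ 1100011
---------
 10100001  (end carry out of the top bit = 1)
Discarding the end carry: 0100001
Decimal check:
  0111110 = 32 + 16 + 8 + 4 + 2 = 62
  0011101 = 16 + 8 + 4 + 1 = 29
  62 - 29 = 33, and 0100001 = 32 + 1 = 33 ✓



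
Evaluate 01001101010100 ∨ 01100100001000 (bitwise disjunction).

OR: 1 when either bit is 1
  01001101010100
| 01100100001000
----------------
  01101101011100
Decimal: 4948 | 6408 = 7004



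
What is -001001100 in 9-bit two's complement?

Original: 001001100
Step 1 - Invert all bits: 110110011
Step 2 - Add 1: 110110100
Verification: 001001100 + 110110100 = 1000000000; discarding the end carry (carry out of the top bit) leaves the 9-bit value 000000000, as required for x + (-x)



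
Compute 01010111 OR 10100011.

OR: 1 when either bit is 1
  01010111
| 10100011
----------
  11110111
Decimal: 87 | 163 = 247



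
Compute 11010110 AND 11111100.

AND: 1 only when both bits are 1
  11010110
& 11111100
----------
  11010100
Decimal: 214 & 252 = 212



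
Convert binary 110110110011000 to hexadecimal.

Group into 4-bit nibbles from right:
  0110 = 6
  1101 = D
  1001 = 9
  1000 = 8
Result: 6D98



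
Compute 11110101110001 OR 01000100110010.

OR: 1 when either bit is 1
  11110101110001
| 01000100110010
----------------
  11110101110011
Decimal: 15729 | 4402 = 15731



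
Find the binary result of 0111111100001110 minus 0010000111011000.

Method 1 - Direct subtraction (column by column from the right: bit − bit − borrow-in; if negative, add 2 and borrow 1 from the next column):
borrow: 0000001111100000
        0111111100001110
-       0010000111011000
------------------------
        0101110100110110

Method 2 - Add two's complement:
Two's complement of 0010000111011000: invert → 1101111000100111, add 1 → 1101111000101000
  0111111100001110
+ 1101111000101000
------------------
 10101110100110110  (end carry out of the top bit = 1)
Discarding the end carry: 0101110100110110
Decimal check:
  0111111100001110 = 16384 + 8192 + 4096 + 2048 + 1024 + 512 + 256 + 8 + 4 + 2 = 32526
  0010000111011000 = 8192 + 256 + 128 + 64 + 16 + 8 = 8664
  32526 - 8664 = 23862, and 0101110100110110 = 16384 + 4096 + 2048 + 1024 + 256 + 32 + 16 + 4 + 2 = 23862 ✓



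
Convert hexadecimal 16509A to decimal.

Expand by place value (powers of 16):
Digit values: A = 10
16509A = 1 × 16^5 + 6 × 16^4 + 5 × 16^3 + 0 × 16^2 + 9 × 16^1 + 10 × 16^0
= 1 × 1048576 + 6 × 65536 + 5 × 4096 + 0 × 256 + 9 × 16 + 10 × 1
= 1048576 + 393216 + 20480 + 0 + 144 + 10
= 1462426



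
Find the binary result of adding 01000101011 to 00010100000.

Add column by column from the right: bit + bit + carry-in; write the sum mod 2, carry 1 when the sum is 2 or 3.
carry:  00001000000
        01000101011
+       00010100000
-------------------
       001011001011
(the carry out of the leftmost column, 0, becomes the leading bit)
Decimal check:
  01000101011 = 512 + 32 + 8 + 2 + 1 = 555
  00010100000 = 128 + 32 = 160
  555 + 160 = 715, and 001011001011 = 512 + 128 + 64 + 8 + 2 + 1 = 715 ✓



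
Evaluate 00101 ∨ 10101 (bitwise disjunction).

OR: 1 when either bit is 1
  00101
| 10101
-------
  10101
Decimal: 5 | 21 = 21



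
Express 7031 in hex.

Using repeated division by 16 (digits 10–15 are A–F):
7031 ÷ 16 = 439 remainder 7
439 ÷ 16 = 27 remainder 7
27 ÷ 16 = 1 remainder 11 (B)
1 ÷ 16 = 0 remainder 1
Reading remainders bottom to top: 1B77



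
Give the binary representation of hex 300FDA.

Convert each hex digit to 4 bits:
  3 = 0011
  0 = 0000
  0 = 0000
  F = 1111
  D = 1101
  A = 1010
Concatenate: 001100000000111111011010



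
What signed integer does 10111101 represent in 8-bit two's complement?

Binary: 10111101
Sign bit: 1 (negative)
Invert: 01000010
Add 1:  01000011
Magnitude: 01000011 = 64 + 2 + 1 = 67
Value: -67



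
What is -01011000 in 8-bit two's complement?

Original: 01011000
Step 1 - Invert all bits: 10100111
Step 2 - Add 1: 10101000
Verification: 01011000 + 10101000 = 100000000; discarding the end carry (carry out of the top bit) leaves the 8-bit value 00000000, as required for x + (-x)



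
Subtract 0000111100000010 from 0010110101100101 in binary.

Method 1 - Direct subtraction (column by column from the right: bit − bit − borrow-in; if negative, add 2 and borrow 1 from the next column):
borrow: 0011110000000100
        0010110101100101
-       0000111100000010
------------------------
        0001111001100011

Method 2 - Add two's complement:
Two's complement of 0000111100000010: invert → 1111000011111101, add 1 → 1111000011111110
  0010110101100101
+ 1111000011111110
------------------
 10001111001100011  (end carry out of the top bit = 1)
Discarding the end carry: 0001111001100011
Decimal check:
  0010110101100101 = 8192 + 2048 + 1024 + 256 + 64 + 32 + 4 + 1 = 11621
  0000111100000010 = 2048 + 1024 + 512 + 256 + 2 = 3842
  11621 - 3842 = 7779, and 0001111001100011 = 4096 + 2048 + 1024 + 512 + 64 + 32 + 2 + 1 = 7779 ✓



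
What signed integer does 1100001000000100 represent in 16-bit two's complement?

Binary: 1100001000000100
Sign bit: 1 (negative)
Invert: 0011110111111011
Add 1:  0011110111111100
Magnitude: 0011110111111100 = 8192 + 4096 + 2048 + 1024 + 256 + 128 + 64 + 32 + 16 + 8 + 4 = 15868
Value: -15868



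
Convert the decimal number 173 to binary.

Using repeated division by 2:
173 ÷ 2 = 86 remainder 1
86 ÷ 2 = 43 remainder 0
43 ÷ 2 = 21 remainder 1
21 ÷ 2 = 10 remainder 1
10 ÷ 2 = 5 remainder 0
5 ÷ 2 = 2 remainder 1
2 ÷ 2 = 1 remainder 0
1 ÷ 2 = 0 remainder 1
Reading remainders bottom to top: 10101101



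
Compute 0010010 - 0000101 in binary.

Method 1 - Direct subtraction (column by column from the right: bit − bit − borrow-in; if negative, add 2 and borrow 1 from the next column):
borrow: 0011010
        0010010
-       0000101
---------------
        0001101

Method 2 - Add two's complement:
Two's complement of 0000101: invert → 1111010, add 1 → 1111011
  0010010
+ 1111011
---------
 10001101  (end carry out of the top bit = 1)
Discarding the end carry: 0001101
Decimal check:
  0010010 = 16 + 2 = 18
  0000101 = 4 + 1 = 5
  18 - 5 = 13, and 0001101 = 8 + 4 + 1 = 13 ✓



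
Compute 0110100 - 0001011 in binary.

Method 1 - Direct subtraction (column by column from the right: bit − bit − borrow-in; if negative, add 2 and borrow 1 from the next column):
borrow: 0010110
        0110100
-       0001011
---------------
        0101001

Method 2 - Add two's complement:
Two's complement of 0001011: invert → 1110100, add 1 → 1110101
  0110100
+ 1110101
---------
 10101001  (end carry out of the top bit = 1)
Discarding the end carry: 0101001
Decimal check:
  0110100 = 32 + 16 + 4 = 52
  0001011 = 8 + 2 + 1 = 11
  52 - 11 = 41, and 0101001 = 32 + 8 + 1 = 41 ✓



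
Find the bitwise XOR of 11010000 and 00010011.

XOR: 1 when bits differ
  11010000
^ 00010011
----------
  11000011
Decimal: 208 ^ 19 = 195



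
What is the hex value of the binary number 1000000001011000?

Group into 4-bit nibbles from right:
  1000 = 8
  0000 = 0
  0101 = 5
  1000 = 8
Result: 8058



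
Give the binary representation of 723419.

Using repeated division by 2:
723419 ÷ 2 = 361709 remainder 1
361709 ÷ 2 = 180854 remainder 1
180854 ÷ 2 = 90427 remainder 0
90427 ÷ 2 = 45213 remainder 1
45213 ÷ 2 = 22606 remainder 1
22606 ÷ 2 = 11303 remainder 0
11303 ÷ 2 = 5651 remainder 1
5651 ÷ 2 = 2825 remainder 1
2825 ÷ 2 = 1412 remainder 1
1412 ÷ 2 = 706 remainder 0
706 ÷ 2 = 353 remainder 0
353 ÷ 2 = 176 remainder 1
176 ÷ 2 = 88 remainder 0
88 ÷ 2 = 44 remainder 0
44 ÷ 2 = 22 remainder 0
22 ÷ 2 = 11 remainder 0
11 ÷ 2 = 5 remainder 1
5 ÷ 2 = 2 remainder 1
2 ÷ 2 = 1 remainder 0
1 ÷ 2 = 0 remainder 1
Reading remainders bottom to top: 10110000100111011011



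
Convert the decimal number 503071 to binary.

Using repeated division by 2:
503071 ÷ 2 = 251535 remainder 1
251535 ÷ 2 = 125767 remainder 1
125767 ÷ 2 = 62883 remainder 1
62883 ÷ 2 = 31441 remainder 1
31441 ÷ 2 = 15720 remainder 1
15720 ÷ 2 = 7860 remainder 0
7860 ÷ 2 = 3930 remainder 0
3930 ÷ 2 = 1965 remainder 0
1965 ÷ 2 = 982 remainder 1
982 ÷ 2 = 491 remainder 0
491 ÷ 2 = 245 remainder 1
245 ÷ 2 = 122 remainder 1
122 ÷ 2 = 61 remainder 0
61 ÷ 2 = 30 remainder 1
30 ÷ 2 = 15 remainder 0
15 ÷ 2 = 7 remainder 1
7 ÷ 2 = 3 remainder 1
3 ÷ 2 = 1 remainder 1
1 ÷ 2 = 0 remainder 1
Reading remainders bottom to top: 1111010110100011111



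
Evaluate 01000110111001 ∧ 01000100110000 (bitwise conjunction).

AND: 1 only when both bits are 1
  01000110111001
& 01000100110000
----------------
  01000100110000
Decimal: 4537 & 4400 = 4400



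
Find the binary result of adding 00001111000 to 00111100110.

Add column by column from the right: bit + bit + carry-in; write the sum mod 2, carry 1 when the sum is 2 or 3.
carry:  01111000000
        00001111000
+       00111100110
-------------------
       001001011110
(the carry out of the leftmost column, 0, becomes the leading bit)
Decimal check:
  00001111000 = 64 + 32 + 16 + 8 = 120
  00111100110 = 256 + 128 + 64 + 32 + 4 + 2 = 486
  120 + 486 = 606, and 001001011110 = 512 + 64 + 16 + 8 + 4 + 2 = 606 ✓



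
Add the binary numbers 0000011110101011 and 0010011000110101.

Add column by column from the right: bit + bit + carry-in; write the sum mod 2, carry 1 when the sum is 2 or 3.
carry:  0000110001111110
        0000011110101011
+       0010011000110101
------------------------
       00010110111100000
(the carry out of the leftmost column, 0, becomes the leading bit)
Decimal check:
  0000011110101011 = 1024 + 512 + 256 + 128 + 32 + 8 + 2 + 1 = 1963
  0010011000110101 = 8192 + 1024 + 512 + 32 + 16 + 4 + 1 = 9781
  1963 + 9781 = 11744, and 00010110111100000 = 8192 + 2048 + 1024 + 256 + 128 + 64 + 32 = 11744 ✓



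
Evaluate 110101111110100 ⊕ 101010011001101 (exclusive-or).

XOR: 1 when bits differ
  110101111110100
^ 101010011001101
-----------------
  011111100111001
Decimal: 27636 ^ 21709 = 16185



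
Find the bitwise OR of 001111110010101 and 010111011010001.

OR: 1 when either bit is 1
  001111110010101
| 010111011010001
-----------------
  011111111010101
Decimal: 8085 | 11985 = 16341



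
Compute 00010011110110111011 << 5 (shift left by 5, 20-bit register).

Original: 00010011110110111011 (decimal 81339)
Shift left by 5 positions
Append 5 zeros on the right and drop the 5 high bits that overflow the 20-bit width
Result: 01111011011101100000 (decimal 505696)
Equivalent: 81339 << 5 = 81339 × 2^5 = 2602848, truncated to 20 bits = 505696



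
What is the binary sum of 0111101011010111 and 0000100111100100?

Add column by column from the right: bit + bit + carry-in; write the sum mod 2, carry 1 when the sum is 2 or 3.
carry:  1111011110001000
        0111101011010111
+       0000100111100100
------------------------
       01000010010111011
(the carry out of the leftmost column, 0, becomes the leading bit)
Decimal check:
  0111101011010111 = 16384 + 8192 + 4096 + 2048 + 512 + 128 + 64 + 16 + 4 + 2 + 1 = 31447
  0000100111100100 = 2048 + 256 + 128 + 64 + 32 + 4 = 2532
  31447 + 2532 = 33979, and 01000010010111011 = 32768 + 1024 + 128 + 32 + 16 + 8 + 2 + 1 = 33979 ✓



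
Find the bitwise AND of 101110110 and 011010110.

AND: 1 only when both bits are 1
  101110110
& 011010110
-----------
  001010110
Decimal: 374 & 214 = 86



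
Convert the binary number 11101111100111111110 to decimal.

Sum of powers of 2 for each 1-bit:
2^1 + 2^2 + 2^3 + 2^4 + 2^5 + 2^6 + 2^7 + 2^8 + 2^11 + 2^12 + 2^13 + 2^14 + 2^15 + 2^17 + 2^18 + 2^19
= 2 + 4 + 8 + 16 + 32 + 64 + 128 + 256 + 2048 + 4096 + 8192 + 16384 + 32768 + 131072 + 262144 + 524288
= 981502



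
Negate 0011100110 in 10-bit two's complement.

Original: 0011100110
Step 1 - Invert all bits: 1100011001
Step 2 - Add 1: 1100011010
Verification: 0011100110 + 1100011010 = 10000000000; discarding the end carry (carry out of the top bit) leaves the 10-bit value 0000000000, as required for x + (-x)



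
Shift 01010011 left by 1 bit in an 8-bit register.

Original: 01010011 (decimal 83)
Shift left by 1 position
Append 1 zero on the right
Result: 10100110 (decimal 166)
Equivalent: 83 << 1 = 83 × 2^1 = 166



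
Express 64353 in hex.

Using repeated division by 16 (digits 10–15 are A–F):
64353 ÷ 16 = 4022 remainder 1
4022 ÷ 16 = 251 remainder 6
251 ÷ 16 = 15 remainder 11 (B)
15 ÷ 16 = 0 remainder 15 (F)
Reading remainders bottom to top: FB61



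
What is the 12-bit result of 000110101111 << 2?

Original: 000110101111 (decimal 431)
Shift left by 2 positions
Append 2 zeros on the right
Result: 011010111100 (decimal 1724)
Equivalent: 431 << 2 = 431 × 2^2 = 1724



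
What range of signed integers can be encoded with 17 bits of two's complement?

For 17-bit two's complement:
Minimum: -2^16 = -65536
Maximum: 2^16 - 1 = 65535



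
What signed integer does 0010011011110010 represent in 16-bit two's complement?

Binary: 0010011011110010
Sign bit: 0 (non-negative)
Read directly as an unsigned value:
0010011011110010 = 8192 + 1024 + 512 + 128 + 64 + 32 + 16 + 2 = 9970
Value: 9970



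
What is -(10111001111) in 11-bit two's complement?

Original (sign bit 1, negative): 10111001111
Step 1 - Invert all bits: 01000110000
Step 2 - Add 1: 01000110001
Verification: 10111001111 + 01000110001 = 100000000000; discarding the end carry (carry out of the top bit) leaves the 11-bit value 00000000000, as required for x + (-x)



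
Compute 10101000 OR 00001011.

OR: 1 when either bit is 1
  10101000
| 00001011
----------
  10101011
Decimal: 168 | 11 = 171



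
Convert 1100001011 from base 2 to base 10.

Sum of powers of 2 for each 1-bit:
2^0 + 2^1 + 2^3 + 2^8 + 2^9
= 1 + 2 + 8 + 256 + 512
= 779



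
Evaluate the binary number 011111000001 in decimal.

Sum of powers of 2 for each 1-bit:
2^0 + 2^6 + 2^7 + 2^8 + 2^9 + 2^10
= 1 + 64 + 128 + 256 + 512 + 1024
= 1985



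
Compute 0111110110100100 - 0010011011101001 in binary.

Method 1 - Direct subtraction (column by column from the right: bit − bit − borrow-in; if negative, add 2 and borrow 1 from the next column):
borrow: 0000110111110110
        0111110110100100
-       0010011011101001
------------------------
        0101011010111011

Method 2 - Add two's complement:
Two's complement of 0010011011101001: invert → 1101100100010110, add 1 → 1101100100010111
  0111110110100100
+ 1101100100010111
------------------
 10101011010111011  (end carry out of the top bit = 1)
Discarding the end carry: 0101011010111011
Decimal check:
  0111110110100100 = 16384 + 8192 + 4096 + 2048 + 1024 + 256 + 128 + 32 + 4 = 32164
  0010011011101001 = 8192 + 1024 + 512 + 128 + 64 + 32 + 8 + 1 = 9961
  32164 - 9961 = 22203, and 0101011010111011 = 16384 + 4096 + 1024 + 512 + 128 + 32 + 16 + 8 + 2 + 1 = 22203 ✓



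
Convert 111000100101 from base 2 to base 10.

Sum of powers of 2 for each 1-bit:
2^0 + 2^2 + 2^5 + 2^9 + 2^10 + 2^11
= 1 + 4 + 32 + 512 + 1024 + 2048
= 3621



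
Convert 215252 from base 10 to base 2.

Using repeated division by 2:
215252 ÷ 2 = 107626 remainder 0
107626 ÷ 2 = 53813 remainder 0
53813 ÷ 2 = 26906 remainder 1
26906 ÷ 2 = 13453 remainder 0
13453 ÷ 2 = 6726 remainder 1
6726 ÷ 2 = 3363 remainder 0
3363 ÷ 2 = 1681 remainder 1
1681 ÷ 2 = 840 remainder 1
840 ÷ 2 = 420 remainder 0
420 ÷ 2 = 210 remainder 0
210 ÷ 2 = 105 remainder 0
105 ÷ 2 = 52 remainder 1
52 ÷ 2 = 26 remainder 0
26 ÷ 2 = 13 remainder 0
13 ÷ 2 = 6 remainder 1
6 ÷ 2 = 3 remainder 0
3 ÷ 2 = 1 remainder 1
1 ÷ 2 = 0 remainder 1
Reading remainders bottom to top: 110100100011010100



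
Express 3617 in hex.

Using repeated division by 16 (digits 10–15 are A–F):
3617 ÷ 16 = 226 remainder 1
226 ÷ 16 = 14 remainder 2
14 ÷ 16 = 0 remainder 14 (E)
Reading remainders bottom to top: E21



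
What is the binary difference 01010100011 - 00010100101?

Method 1 - Direct subtraction (column by column from the right: bit − bit − borrow-in; if negative, add 2 and borrow 1 from the next column):
borrow: 01111111000
        01010100011
-       00010100101
-------------------
        00111111110

Method 2 - Add two's complement:
Two's complement of 00010100101: invert → 11101011010, add 1 → 11101011011
  01010100011
+ 11101011011
-------------
 100111111110  (end carry out of the top bit = 1)
Discarding the end carry: 00111111110
Decimal check:
  01010100011 = 512 + 128 + 32 + 2 + 1 = 675
  00010100101 = 128 + 32 + 4 + 1 = 165
  675 - 165 = 510, and 00111111110 = 256 + 128 + 64 + 32 + 16 + 8 + 4 + 2 = 510 ✓



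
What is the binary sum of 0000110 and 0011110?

Add column by column from the right: bit + bit + carry-in; write the sum mod 2, carry 1 when the sum is 2 or 3.
carry:  0111100
        0000110
+       0011110
---------------
       00100100
(the carry out of the leftmost column, 0, becomes the leading bit)
Decimal check:
  0000110 = 4 + 2 = 6
  0011110 = 16 + 8 + 4 + 2 = 30
  6 + 30 = 36, and 00100100 = 32 + 4 = 36 ✓



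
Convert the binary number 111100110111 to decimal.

Sum of powers of 2 for each 1-bit:
2^0 + 2^1 + 2^2 + 2^4 + 2^5 + 2^8 + 2^9 + 2^10 + 2^11
= 1 + 2 + 4 + 16 + 32 + 256 + 512 + 1024 + 2048
= 3895



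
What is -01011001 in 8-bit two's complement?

Original: 01011001
Step 1 - Invert all bits: 10100110
Step 2 - Add 1: 10100111
Verification: 01011001 + 10100111 = 100000000; discarding the end carry (carry out of the top bit) leaves the 8-bit value 00000000, as required for x + (-x)



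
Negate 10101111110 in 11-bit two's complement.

Original (sign bit 1, negative): 10101111110
Step 1 - Invert all bits: 01010000001
Step 2 - Add 1: 01010000010
Verification: 10101111110 + 01010000010 = 100000000000; discarding the end carry (carry out of the top bit) leaves the 11-bit value 00000000000, as required for x + (-x)



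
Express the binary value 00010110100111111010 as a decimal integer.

Sum of powers of 2 for each 1-bit:
2^1 + 2^3 + 2^4 + 2^5 + 2^6 + 2^7 + 2^8 + 2^11 + 2^13 + 2^14 + 2^16
= 2 + 8 + 16 + 32 + 64 + 128 + 256 + 2048 + 8192 + 16384 + 65536
= 92666



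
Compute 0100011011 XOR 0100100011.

XOR: 1 when bits differ
  0100011011
^ 0100100011
------------
  0000111000
Decimal: 283 ^ 291 = 56



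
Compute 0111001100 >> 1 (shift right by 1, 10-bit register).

Original: 0111001100 (decimal 460)
Shift right by 1 position
Drop the 1 low bit; fill with zero on the left
Result: 0011100110 (decimal 230)
Equivalent: 460 >> 1 = 460 ÷ 2^1 = 230



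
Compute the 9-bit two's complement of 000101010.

Original: 000101010
Step 1 - Invert all bits: 111010101
Step 2 - Add 1: 111010110
Verification: 000101010 + 111010110 = 1000000000; discarding the end carry (carry out of the top bit) leaves the 9-bit value 000000000, as required for x + (-x)



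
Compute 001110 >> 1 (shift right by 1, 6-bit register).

Original: 001110 (decimal 14)
Shift right by 1 position
Drop the 1 low bit; fill with zero on the left
Result: 000111 (decimal 7)
Equivalent: 14 >> 1 = 14 ÷ 2^1 = 7



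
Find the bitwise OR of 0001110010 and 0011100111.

OR: 1 when either bit is 1
  0001110010
| 0011100111
------------
  0011110111
Decimal: 114 | 231 = 247



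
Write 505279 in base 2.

Using repeated division by 2:
505279 ÷ 2 = 252639 remainder 1
252639 ÷ 2 = 126319 remainder 1
126319 ÷ 2 = 63159 remainder 1
63159 ÷ 2 = 31579 remainder 1
31579 ÷ 2 = 15789 remainder 1
15789 ÷ 2 = 7894 remainder 1
7894 ÷ 2 = 3947 remainder 0
3947 ÷ 2 = 1973 remainder 1
1973 ÷ 2 = 986 remainder 1
986 ÷ 2 = 493 remainder 0
493 ÷ 2 = 246 remainder 1
246 ÷ 2 = 123 remainder 0
123 ÷ 2 = 61 remainder 1
61 ÷ 2 = 30 remainder 1
30 ÷ 2 = 15 remainder 0
15 ÷ 2 = 7 remainder 1
7 ÷ 2 = 3 remainder 1
3 ÷ 2 = 1 remainder 1
1 ÷ 2 = 0 remainder 1
Reading remainders bottom to top: 1111011010110111111



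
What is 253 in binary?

Using repeated division by 2:
253 ÷ 2 = 126 remainder 1
126 ÷ 2 = 63 remainder 0
63 ÷ 2 = 31 remainder 1
31 ÷ 2 = 15 remainder 1
15 ÷ 2 = 7 remainder 1
7 ÷ 2 = 3 remainder 1
3 ÷ 2 = 1 remainder 1
1 ÷ 2 = 0 remainder 1
Reading remainders bottom to top: 11111101



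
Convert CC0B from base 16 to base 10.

Expand by place value (powers of 16):
Digit values: C = 12, B = 11
CC0B = 12 × 16^3 + 12 × 16^2 + 0 × 16^1 + 11 × 16^0
= 12 × 4096 + 12 × 256 + 0 × 16 + 11 × 1
= 49152 + 3072 + 0 + 11
= 52235



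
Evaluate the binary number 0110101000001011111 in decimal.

Sum of powers of 2 for each 1-bit:
2^0 + 2^1 + 2^2 + 2^3 + 2^4 + 2^6 + 2^12 + 2^14 + 2^16 + 2^17
= 1 + 2 + 4 + 8 + 16 + 64 + 4096 + 16384 + 65536 + 131072
= 217183



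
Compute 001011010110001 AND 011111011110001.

AND: 1 only when both bits are 1
  001011010110001
& 011111011110001
-----------------
  001011010110001
Decimal: 5809 & 16113 = 5809



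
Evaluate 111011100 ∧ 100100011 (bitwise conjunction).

AND: 1 only when both bits are 1
  111011100
& 100100011
-----------
  100000000
Decimal: 476 & 291 = 256



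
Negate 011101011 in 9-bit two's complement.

Original: 011101011
Step 1 - Invert all bits: 100010100
Step 2 - Add 1: 100010101
Verification: 011101011 + 100010101 = 1000000000; discarding the end carry (carry out of the top bit) leaves the 9-bit value 000000000, as required for x + (-x)



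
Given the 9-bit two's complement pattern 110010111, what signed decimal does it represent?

Binary: 110010111
Sign bit: 1 (negative)
Invert: 001101000
Add 1:  001101001
Magnitude: 001101001 = 64 + 32 + 8 + 1 = 105
Value: -105



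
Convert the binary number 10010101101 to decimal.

Sum of powers of 2 for each 1-bit:
2^0 + 2^2 + 2^3 + 2^5 + 2^7 + 2^10
= 1 + 4 + 8 + 32 + 128 + 1024
= 1197



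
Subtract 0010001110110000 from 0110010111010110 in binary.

Method 1 - Direct subtraction (column by column from the right: bit − bit − borrow-in; if negative, add 2 and borrow 1 from the next column):
borrow: 0000010001000000
        0110010111010110
-       0010001110110000
------------------------
        0100001000100110

Method 2 - Add two's complement:
Two's complement of 0010001110110000: invert → 1101110001001111, add 1 → 1101110001010000
  0110010111010110
+ 1101110001010000
------------------
 10100001000100110  (end carry out of the top bit = 1)
Discarding the end carry: 0100001000100110
Decimal check:
  0110010111010110 = 16384 + 8192 + 1024 + 256 + 128 + 64 + 16 + 4 + 2 = 26070
  0010001110110000 = 8192 + 512 + 256 + 128 + 32 + 16 = 9136
  26070 - 9136 = 16934, and 0100001000100110 = 16384 + 512 + 32 + 4 + 2 = 16934 ✓



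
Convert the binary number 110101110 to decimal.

Sum of powers of 2 for each 1-bit:
2^1 + 2^2 + 2^3 + 2^5 + 2^7 + 2^8
= 2 + 4 + 8 + 32 + 128 + 256
= 430



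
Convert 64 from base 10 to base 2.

Using repeated division by 2:
64 ÷ 2 = 32 remainder 0
32 ÷ 2 = 16 remainder 0
16 ÷ 2 = 8 remainder 0
8 ÷ 2 = 4 remainder 0
4 ÷ 2 = 2 remainder 0
2 ÷ 2 = 1 remainder 0
1 ÷ 2 = 0 remainder 1
Reading remainders bottom to top: 1000000



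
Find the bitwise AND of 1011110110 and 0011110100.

AND: 1 only when both bits are 1
  1011110110
& 0011110100
------------
  0011110100
Decimal: 758 & 244 = 244



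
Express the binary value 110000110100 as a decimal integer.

Sum of powers of 2 for each 1-bit:
2^2 + 2^4 + 2^5 + 2^10 + 2^11
= 4 + 16 + 32 + 1024 + 2048
= 3124



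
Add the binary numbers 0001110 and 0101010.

Add column by column from the right: bit + bit + carry-in; write the sum mod 2, carry 1 when the sum is 2 or 3.
carry:  0011100
        0001110
+       0101010
---------------
       00111000
(the carry out of the leftmost column, 0, becomes the leading bit)
Decimal check:
  0001110 = 8 + 4 + 2 = 14
  0101010 = 32 + 8 + 2 = 42
  14 + 42 = 56, and 00111000 = 32 + 16 + 8 = 56 ✓



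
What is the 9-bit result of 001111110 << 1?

Original: 001111110 (decimal 126)
Shift left by 1 position
Append 1 zero on the right
Result: 011111100 (decimal 252)
Equivalent: 126 << 1 = 126 × 2^1 = 252



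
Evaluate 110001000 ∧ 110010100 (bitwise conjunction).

AND: 1 only when both bits are 1
  110001000
& 110010100
-----------
  110000000
Decimal: 392 & 404 = 384



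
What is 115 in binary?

Using repeated division by 2:
115 ÷ 2 = 57 remainder 1
57 ÷ 2 = 28 remainder 1
28 ÷ 2 = 14 remainder 0
14 ÷ 2 = 7 remainder 0
7 ÷ 2 = 3 remainder 1
3 ÷ 2 = 1 remainder 1
1 ÷ 2 = 0 remainder 1
Reading remainders bottom to top: 1110011



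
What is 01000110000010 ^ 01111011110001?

XOR: 1 when bits differ
  01000110000010
^ 01111011110001
----------------
  00111101110011
Decimal: 4482 ^ 7921 = 3955



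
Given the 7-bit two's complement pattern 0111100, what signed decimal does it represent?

Binary: 0111100
Sign bit: 0 (non-negative)
Read directly as an unsigned value:
0111100 = 32 + 16 + 8 + 4 = 60
Value: 60



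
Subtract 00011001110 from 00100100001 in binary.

Method 1 - Direct subtraction (column by column from the right: bit − bit − borrow-in; if negative, add 2 and borrow 1 from the next column):
borrow: 00110111100
        00100100001
-       00011001110
-------------------
        00001010011

Method 2 - Add two's complement:
Two's complement of 00011001110: invert → 11100110001, add 1 → 11100110010
  00100100001
+ 11100110010
-------------
 100001010011  (end carry out of the top bit = 1)
Discarding the end carry: 00001010011
Decimal check:
  00100100001 = 256 + 32 + 1 = 289
  00011001110 = 128 + 64 + 8 + 4 + 2 = 206
  289 - 206 = 83, and 00001010011 = 64 + 16 + 2 + 1 = 83 ✓



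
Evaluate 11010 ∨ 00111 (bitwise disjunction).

OR: 1 when either bit is 1
  11010
| 00111
-------
  11111
Decimal: 26 | 7 = 31



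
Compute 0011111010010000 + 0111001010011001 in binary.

Add column by column from the right: bit + bit + carry-in; write the sum mod 2, carry 1 when the sum is 2 or 3.
carry:  1111110100100000
        0011111010010000
+       0111001010011001
------------------------
       01011000100101001
(the carry out of the leftmost column, 0, becomes the leading bit)
Decimal check:
  0011111010010000 = 8192 + 4096 + 2048 + 1024 + 512 + 128 + 16 = 16016
  0111001010011001 = 16384 + 8192 + 4096 + 512 + 128 + 16 + 8 + 1 = 29337
  16016 + 29337 = 45353, and 01011000100101001 = 32768 + 8192 + 4096 + 256 + 32 + 8 + 1 = 45353 ✓



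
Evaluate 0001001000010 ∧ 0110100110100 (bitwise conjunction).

AND: 1 only when both bits are 1
  0001001000010
& 0110100110100
---------------
  0000000000000
Decimal: 578 & 3380 = 0



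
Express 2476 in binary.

Using repeated division by 2:
2476 ÷ 2 = 1238 remainder 0
1238 ÷ 2 = 619 remainder 0
619 ÷ 2 = 309 remainder 1
309 ÷ 2 = 154 remainder 1
154 ÷ 2 = 77 remainder 0
77 ÷ 2 = 38 remainder 1
38 ÷ 2 = 19 remainder 0
19 ÷ 2 = 9 remainder 1
9 ÷ 2 = 4 remainder 1
4 ÷ 2 = 2 remainder 0
2 ÷ 2 = 1 remainder 0
1 ÷ 2 = 0 remainder 1
Reading remainders bottom to top: 100110101100



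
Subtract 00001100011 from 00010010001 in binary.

Method 1 - Direct subtraction (column by column from the right: bit − bit − borrow-in; if negative, add 2 and borrow 1 from the next column):
borrow: 00011011100
        00010010001
-       00001100011
-------------------
        00000101110

Method 2 - Add two's complement:
Two's complement of 00001100011: invert → 11110011100, add 1 → 11110011101
  00010010001
+ 11110011101
-------------
 100000101110  (end carry out of the top bit = 1)
Discarding the end carry: 00000101110
Decimal check:
  00010010001 = 128 + 16 + 1 = 145
  00001100011 = 64 + 32 + 2 + 1 = 99
  145 - 99 = 46, and 00000101110 = 32 + 8 + 4 + 2 = 46 ✓



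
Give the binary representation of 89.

Using repeated division by 2:
89 ÷ 2 = 44 remainder 1
44 ÷ 2 = 22 remainder 0
22 ÷ 2 = 11 remainder 0
11 ÷ 2 = 5 remainder 1
5 ÷ 2 = 2 remainder 1
2 ÷ 2 = 1 remainder 0
1 ÷ 2 = 0 remainder 1
Reading remainders bottom to top: 1011001



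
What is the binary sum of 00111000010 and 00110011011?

Add column by column from the right: bit + bit + carry-in; write the sum mod 2, carry 1 when the sum is 2 or 3.
carry:  01100000100
        00111000010
+       00110011011
-------------------
       001101011101
(the carry out of the leftmost column, 0, becomes the leading bit)
Decimal check:
  00111000010 = 256 + 128 + 64 + 2 = 450
  00110011011 = 256 + 128 + 16 + 8 + 2 + 1 = 411
  450 + 411 = 861, and 001101011101 = 512 + 256 + 64 + 16 + 8 + 4 + 1 = 861 ✓



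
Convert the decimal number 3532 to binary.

Using repeated division by 2:
3532 ÷ 2 = 1766 remainder 0
1766 ÷ 2 = 883 remainder 0
883 ÷ 2 = 441 remainder 1
441 ÷ 2 = 220 remainder 1
220 ÷ 2 = 110 remainder 0
110 ÷ 2 = 55 remainder 0
55 ÷ 2 = 27 remainder 1
27 ÷ 2 = 13 remainder 1
13 ÷ 2 = 6 remainder 1
6 ÷ 2 = 3 remainder 0
3 ÷ 2 = 1 remainder 1
1 ÷ 2 = 0 remainder 1
Reading remainders bottom to top: 110111001100



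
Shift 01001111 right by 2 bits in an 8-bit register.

Original: 01001111 (decimal 79)
Shift right by 2 positions
Drop the 2 low bits; fill with zeros on the left
Result: 00010011 (decimal 19)
Equivalent: 79 >> 2 = 79 ÷ 2^2 = 19



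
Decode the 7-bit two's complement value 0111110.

Binary: 0111110
Sign bit: 0 (non-negative)
Read directly as an unsigned value:
0111110 = 32 + 16 + 8 + 4 + 2 = 62
Value: 62



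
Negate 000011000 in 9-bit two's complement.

Original: 000011000
Step 1 - Invert all bits: 111100111
Step 2 - Add 1: 111101000
Verification: 000011000 + 111101000 = 1000000000; discarding the end carry (carry out of the top bit) leaves the 9-bit value 000000000, as required for x + (-x)



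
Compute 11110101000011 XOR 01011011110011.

XOR: 1 when bits differ
  11110101000011
^ 01011011110011
----------------
  10101110110000
Decimal: 15683 ^ 5875 = 11184



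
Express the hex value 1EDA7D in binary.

Convert each hex digit to 4 bits:
  1 = 0001
  E = 1110
  D = 1101
  A = 1010
  7 = 0111
  D = 1101
Concatenate: 000111101101101001111101



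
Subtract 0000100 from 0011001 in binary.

Method 1 - Direct subtraction (column by column from the right: bit − bit − borrow-in; if negative, add 2 and borrow 1 from the next column):
borrow: 0001000
        0011001
-       0000100
---------------
        0010101

Method 2 - Add two's complement:
Two's complement of 0000100: invert → 1111011, add 1 → 1111100
  0011001
+ 1111100
---------
 10010101  (end carry out of the top bit = 1)
Discarding the end carry: 0010101
Decimal check:
  0011001 = 16 + 8 + 1 = 25
  0000100 = 4
  25 - 4 = 21, and 0010101 = 16 + 4 + 1 = 21 ✓



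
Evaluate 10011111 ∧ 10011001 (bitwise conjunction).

AND: 1 only when both bits are 1
  10011111
& 10011001
----------
  10011001
Decimal: 159 & 153 = 153



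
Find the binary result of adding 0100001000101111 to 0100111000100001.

Add column by column from the right: bit + bit + carry-in; write the sum mod 2, carry 1 when the sum is 2 or 3.
carry:  1001110001011110
        0100001000101111
+       0100111000100001
------------------------
       01001000001010000
(the carry out of the leftmost column, 0, becomes the leading bit)
Decimal check:
  0100001000101111 = 16384 + 512 + 32 + 8 + 4 + 2 + 1 = 16943
  0100111000100001 = 16384 + 2048 + 1024 + 512 + 32 + 1 = 20001
  16943 + 20001 = 36944, and 01001000001010000 = 32768 + 4096 + 64 + 16 = 36944 ✓

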